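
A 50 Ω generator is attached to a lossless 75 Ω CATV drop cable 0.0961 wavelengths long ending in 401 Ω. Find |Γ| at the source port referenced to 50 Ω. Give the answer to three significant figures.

|Γ| ≈ 0.737

βl = 2π × 0.0961 = 34.6°
tan(βl) = 0.69
Z_in = Z_0·(Z_L + jZ_0·tanβl)/(Z_0 + jZ_L·tanβl) = 40.5 − j97.7 Ω
Γ_s = (Z_in − Z_s)/(Z_in + Z_s) = (-9.47 − j97.7)/(90.5 − j97.7), |Γ_s| = 0.737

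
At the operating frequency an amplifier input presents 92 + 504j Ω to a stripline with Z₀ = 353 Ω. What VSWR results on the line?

VSWR ≈ 11.8

Γ = (Z_L − Z_0)/(Z_L + Z_0) = (-261 + j504)/(445 + j504)
|Γ| = 568/672 = 0.844
VSWR = (1 + |Γ|)/(1 − |Γ|) = 1.84/0.156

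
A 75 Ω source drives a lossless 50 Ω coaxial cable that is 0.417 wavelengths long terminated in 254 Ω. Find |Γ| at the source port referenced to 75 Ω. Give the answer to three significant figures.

|Γ| ≈ 0.634

βl = 2π × 0.417 = 150°
tan(βl) = -0.575
Z_in = Z_0·(Z_L + jZ_0·tanβl)/(Z_0 + jZ_L·tanβl) = 35.5 + j74.9 Ω
Γ_s = (Z_in − Z_s)/(Z_in + Z_s) = (-39.5 + j74.9)/(110 + j74.9), |Γ_s| = 0.634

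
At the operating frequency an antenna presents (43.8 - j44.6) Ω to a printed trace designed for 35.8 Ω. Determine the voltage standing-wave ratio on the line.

VSWR ≈ 2.97

Γ = (Z_L − Z_0)/(Z_L + Z_0) = (8 − j44.6)/(79.6 − j44.6)
|Γ| = 45.3/91.2 = 0.497
VSWR = (1 + |Γ|)/(1 − |Γ|) = 1.5/0.503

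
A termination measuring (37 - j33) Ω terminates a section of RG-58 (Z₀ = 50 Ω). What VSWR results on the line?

VSWR ≈ 2.23

Γ = (Z_L − Z_0)/(Z_L + Z_0) = (-13 − j33)/(87 − j33)
|Γ| = 35.5/93 = 0.381
VSWR = (1 + |Γ|)/(1 − |Γ|) = 1.38/0.619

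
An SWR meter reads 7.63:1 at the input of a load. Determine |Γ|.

|Γ| ≈ 0.768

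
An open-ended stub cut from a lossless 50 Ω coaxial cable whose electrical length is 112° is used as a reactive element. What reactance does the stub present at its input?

tan(βl) = -2.48
For an open-ended stub, Z_in = −jZ_0·cot(βl) = −jZ_0/tan(βl)

X_in ≈ 20.2 Ω (inductive)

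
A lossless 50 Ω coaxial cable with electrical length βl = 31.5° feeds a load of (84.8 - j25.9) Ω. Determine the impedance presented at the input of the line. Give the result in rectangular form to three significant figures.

tan(βl) = tan(31.5°) = 0.613
Z_in = Z_0·(Z_L + jZ_0·tanβl)/(Z_0 + jZ_L·tanβl)
     = 50·(84.8 + j4.74)/(65.9 + j52)

Z_in ≈ 41.4 − j29.1 Ω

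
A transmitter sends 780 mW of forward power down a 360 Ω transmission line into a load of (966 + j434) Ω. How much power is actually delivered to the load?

P_delivered ≈ 557 mW

|Γ| = |(606 + j434)/(1326 + j434)| = 0.534
|Γ|² = 0.285
P_refl = |Γ|²·P_inc = 223 mW, P_del = (1 − |Γ|²)·P_inc = 557 mW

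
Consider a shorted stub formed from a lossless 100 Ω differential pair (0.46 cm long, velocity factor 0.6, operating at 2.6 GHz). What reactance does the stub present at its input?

X_in ≈ 44.4 Ω (inductive)

λ = v/f = 0.6·c / 2.6 GHz = 0.0692 m
βl = 2π·l/λ = 2π × 0.0664 = 23.9°
tan(βl) = 0.444
For a shorted stub, Z_in = jZ_0·tan(βl)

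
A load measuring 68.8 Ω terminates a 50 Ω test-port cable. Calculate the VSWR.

Γ = (68.8 − 50)/(68.8 + 50) = 0.158
VSWR = (1 + 0.158)/(1 − 0.158)

VSWR ≈ 1.38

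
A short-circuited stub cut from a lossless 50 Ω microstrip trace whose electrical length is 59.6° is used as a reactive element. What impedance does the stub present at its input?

Z_in ≈ +j85.2 Ω

tan(βl) = 1.7
For a short-circuited stub, Z_in = jZ_0·tan(βl)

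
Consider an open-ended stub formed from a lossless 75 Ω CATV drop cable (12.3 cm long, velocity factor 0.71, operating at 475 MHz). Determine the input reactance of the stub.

X_in ≈ 11.5 Ω (inductive)

λ = v/f = 0.71·c / 475 MHz = 0.448 m
βl = 2π·l/λ = 2π × 0.274 = 98.7°
tan(βl) = -6.5
For an open-ended stub, Z_in = −jZ_0·cot(βl) = −jZ_0/tan(βl)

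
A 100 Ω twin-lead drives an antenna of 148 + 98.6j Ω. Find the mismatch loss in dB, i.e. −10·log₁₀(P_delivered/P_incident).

mismatch loss ≈ 0.803 dB

Γ = (48 + j98.6)/(248 + j98.6), |Γ| = 0.411
|Γ|² = 0.169, so P_del/P_inc = 1 − |Γ|² = 0.831
ML = −10·log₁₀(1 − |Γ|²)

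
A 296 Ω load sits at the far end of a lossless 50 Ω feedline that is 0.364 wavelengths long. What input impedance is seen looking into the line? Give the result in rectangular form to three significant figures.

Z_in ≈ 14.5 + j41.4 Ω

βl = 2π × 0.364 = 131°
tan(βl) = tan(131°) = -1.15
Z_in = Z_0·(Z_L + jZ_0·tanβl)/(Z_0 + jZ_L·tanβl)
     = 50·(296 − j57.4)/(50 − j340)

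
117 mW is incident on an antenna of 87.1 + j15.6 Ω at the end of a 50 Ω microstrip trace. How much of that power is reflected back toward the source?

P_reflected ≈ 9.95 mW

|Γ| = |(37.1 + j15.6)/(137.1 + j15.6)| = 0.292
|Γ|² = 0.0851
P_refl = |Γ|²·P_inc = 9.95 mW, P_del = (1 − |Γ|²)·P_inc = 107 mW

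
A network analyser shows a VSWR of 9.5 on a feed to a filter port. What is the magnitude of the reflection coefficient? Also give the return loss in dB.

|Γ| ≈ 0.81; return loss ≈ 1.84 dB

|Γ| = (S − 1)/(S + 1) = (9.5 − 1)/(9.5 + 1) = 8.5/10.5
RL = −20·log₁₀|Γ| = −20·log₁₀(0.81)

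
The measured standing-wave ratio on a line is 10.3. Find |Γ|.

|Γ| ≈ 0.823

|Γ| = (S − 1)/(S + 1) = (10.3 − 1)/(10.3 + 1) = 9.3/11.3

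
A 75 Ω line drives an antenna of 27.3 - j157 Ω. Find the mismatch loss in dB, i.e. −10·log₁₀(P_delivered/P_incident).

mismatch loss ≈ 6.32 dB

Γ = (-47.7 − j157)/(102.3 − j157), |Γ| = 0.876
|Γ|² = 0.767, so P_del/P_inc = 1 − |Γ|² = 0.233
ML = −10·log₁₀(1 − |Γ|²)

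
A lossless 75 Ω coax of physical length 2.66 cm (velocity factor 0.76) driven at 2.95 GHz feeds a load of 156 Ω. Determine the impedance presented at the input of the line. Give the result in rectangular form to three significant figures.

λ = v/f = 0.76·c / 2.95 GHz = 0.0773 m
βl = 2π·l/λ = 2π × 0.344 = 124°
tan(βl) = tan(124°) = -1.49
Z_in = Z_0·(Z_L + jZ_0·tanβl)/(Z_0 + jZ_L·tanβl)
     = 75·(156 − j112)/(75 − j232)

Z_in ≈ 47.4 + j35.1 Ω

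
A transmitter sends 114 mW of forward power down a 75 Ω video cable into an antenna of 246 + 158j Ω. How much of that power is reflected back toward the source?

|Γ| = |(171 + j158)/(321 + j158)| = 0.651
|Γ|² = 0.423
P_refl = |Γ|²·P_inc = 48.3 mW, P_del = (1 − |Γ|²)·P_inc = 65.7 mW

P_reflected ≈ 48.3 mW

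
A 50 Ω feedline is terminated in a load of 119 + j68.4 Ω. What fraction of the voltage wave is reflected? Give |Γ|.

|Γ| ≈ 0.533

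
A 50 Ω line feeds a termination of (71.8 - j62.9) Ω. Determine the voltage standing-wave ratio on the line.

Γ = (Z_L − Z_0)/(Z_L + Z_0) = (21.8 − j62.9)/(121.8 − j62.9)
|Γ| = 66.6/137 = 0.486
VSWR = (1 + |Γ|)/(1 − |Γ|) = 1.49/0.514

VSWR ≈ 2.89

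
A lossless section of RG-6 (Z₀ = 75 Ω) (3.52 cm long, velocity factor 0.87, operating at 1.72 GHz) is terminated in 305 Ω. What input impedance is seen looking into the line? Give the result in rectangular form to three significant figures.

λ = v/f = 0.87·c / 1.72 GHz = 0.152 m
βl = 2π·l/λ = 2π × 0.232 = 83.5°
tan(βl) = tan(83.5°) = 8.79
Z_in = Z_0·(Z_L + jZ_0·tanβl)/(Z_0 + jZ_L·tanβl)
     = 75·(305 + j659)/(75 + j2680)

Z_in ≈ 18.7 − j8.01 Ω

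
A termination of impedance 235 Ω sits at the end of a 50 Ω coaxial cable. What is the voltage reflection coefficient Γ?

Γ = 0.649

Γ = (Z_L − Z_0)/(Z_L + Z_0) = (235 − 50)/(235 + 50) = 185/285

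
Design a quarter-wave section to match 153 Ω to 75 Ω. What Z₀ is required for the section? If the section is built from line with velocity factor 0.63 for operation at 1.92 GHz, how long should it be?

Z_qwt ≈ 107 Ω; length ≈ 2.46 cm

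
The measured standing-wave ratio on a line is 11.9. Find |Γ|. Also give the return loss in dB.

|Γ| = (S − 1)/(S + 1) = (11.9 − 1)/(11.9 + 1) = 10.9/12.9
RL = −20·log₁₀|Γ| = −20·log₁₀(0.845)

|Γ| ≈ 0.845; return loss ≈ 1.46 dB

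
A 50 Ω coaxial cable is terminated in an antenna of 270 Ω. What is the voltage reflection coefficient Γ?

Γ = (Z_L − Z_0)/(Z_L + Z_0) = (270 − 50)/(270 + 50) = 220/320

Γ = 0.688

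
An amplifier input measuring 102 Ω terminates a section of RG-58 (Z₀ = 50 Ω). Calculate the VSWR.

VSWR ≈ 2.04

Γ = (102 − 50)/(102 + 50) = 0.342
VSWR = (1 + 0.342)/(1 − 0.342)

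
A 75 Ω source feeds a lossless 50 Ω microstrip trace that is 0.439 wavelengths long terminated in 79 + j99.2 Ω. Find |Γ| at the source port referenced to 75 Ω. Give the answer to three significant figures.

βl = 2π × 0.439 = 158°
tan(βl) = -0.403
Z_in = Z_0·(Z_L + jZ_0·tanβl)/(Z_0 + jZ_L·tanβl) = 25.2 + j52.8 Ω
Γ_s = (Z_in − Z_s)/(Z_in + Z_s) = (-49.8 + j52.8)/(100 + j52.8), |Γ_s| = 0.641

|Γ| ≈ 0.641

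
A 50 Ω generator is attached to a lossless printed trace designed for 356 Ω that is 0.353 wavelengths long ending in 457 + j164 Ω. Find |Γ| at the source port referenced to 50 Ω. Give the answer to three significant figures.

|Γ| ≈ 0.657

βl = 2π × 0.353 = 127°
tan(βl) = -1.32
Z_in = Z_0·(Z_L + jZ_0·tanβl)/(Z_0 + jZ_L·tanβl) = 230 + j51.5 Ω
Γ_s = (Z_in − Z_s)/(Z_in + Z_s) = (180 + j51.5)/(280 + j51.5), |Γ_s| = 0.657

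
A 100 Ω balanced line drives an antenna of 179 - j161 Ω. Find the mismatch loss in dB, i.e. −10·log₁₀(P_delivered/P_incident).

Γ = (79 − j161)/(279 − j161), |Γ| = 0.557
|Γ|² = 0.31, so P_del/P_inc = 1 − |Γ|² = 0.69
ML = −10·log₁₀(1 − |Γ|²)

mismatch loss ≈ 1.61 dB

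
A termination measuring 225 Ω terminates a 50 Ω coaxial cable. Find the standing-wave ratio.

VSWR ≈ 4.5

For a purely resistive load, VSWR = R_L/Z_0 or Z_0/R_L (whichever > 1) = 225/50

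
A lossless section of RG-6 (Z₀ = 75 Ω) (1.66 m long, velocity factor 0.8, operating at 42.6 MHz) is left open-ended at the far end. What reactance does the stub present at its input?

X_in ≈ 21.6 Ω (inductive)

λ = v/f = 0.8·c / 42.6 MHz = 5.63 m
βl = 2π·l/λ = 2π × 0.295 = 106°
tan(βl) = -3.47
For an open-ended stub, Z_in = −jZ_0·cot(βl) = −jZ_0/tan(βl)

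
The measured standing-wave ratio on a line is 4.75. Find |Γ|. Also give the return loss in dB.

|Γ| ≈ 0.652; return loss ≈ 3.71 dB

|Γ| = (S − 1)/(S + 1) = (4.75 − 1)/(4.75 + 1) = 3.75/5.75
RL = −20·log₁₀|Γ| = −20·log₁₀(0.652)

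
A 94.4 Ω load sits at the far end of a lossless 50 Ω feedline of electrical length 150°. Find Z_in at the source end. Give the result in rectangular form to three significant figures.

tan(βl) = tan(150°) = -0.577
Z_in = Z_0·(Z_L + jZ_0·tanβl)/(Z_0 + jZ_L·tanβl)
     = 50·(94.4 − j28.9)/(50 − j54.5)

Z_in ≈ 57.5 + j33.8 Ω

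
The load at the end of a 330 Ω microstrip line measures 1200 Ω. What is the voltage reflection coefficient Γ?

Γ = 0.569

Γ = (Z_L − Z_0)/(Z_L + Z_0) = (1200 − 330)/(1200 + 330) = 870/1530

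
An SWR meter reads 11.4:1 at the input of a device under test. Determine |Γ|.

|Γ| ≈ 0.839

|Γ| = (S − 1)/(S + 1) = (11.4 − 1)/(11.4 + 1) = 10.4/12.4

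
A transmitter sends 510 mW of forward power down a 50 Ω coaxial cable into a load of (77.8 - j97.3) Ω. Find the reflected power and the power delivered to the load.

P_reflected ≈ 202 mW; P_delivered ≈ 308 mW

|Γ| = |(27.8 − j97.3)/(127.8 − j97.3)| = 0.63
|Γ|² = 0.397
P_refl = |Γ|²·P_inc = 202 mW, P_del = (1 − |Γ|²)·P_inc = 308 mW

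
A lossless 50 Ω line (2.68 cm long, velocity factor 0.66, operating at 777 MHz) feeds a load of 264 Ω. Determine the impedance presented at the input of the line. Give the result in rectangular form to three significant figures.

Z_in ≈ 23.7 − j58.5 Ω

λ = v/f = 0.66·c / 777 MHz = 0.255 m
βl = 2π·l/λ = 2π × 0.105 = 37.9°
tan(βl) = tan(37.9°) = 0.777
Z_in = Z_0·(Z_L + jZ_0·tanβl)/(Z_0 + jZ_L·tanβl)
     = 50·(264 + j38.9)/(50 + j205)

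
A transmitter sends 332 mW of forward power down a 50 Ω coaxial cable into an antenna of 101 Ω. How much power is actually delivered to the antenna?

Γ = (101 − 50)/(101 + 50) = 0.338
|Γ|² = 0.114
P_refl = |Γ|²·P_inc = 37.9 mW, P_del = (1 − |Γ|²)·P_inc = 294 mW

P_delivered ≈ 294 mW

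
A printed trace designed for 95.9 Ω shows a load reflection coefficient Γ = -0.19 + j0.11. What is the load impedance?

Z_L ≈ 63.9 + j14.8 Ω

Z_L = Z_0·(1 + Γ)/(1 − Γ) = 95.9·(0.81 + j0.11)/(1.19 − j0.11)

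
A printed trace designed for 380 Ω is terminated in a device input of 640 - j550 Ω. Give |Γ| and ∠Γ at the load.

Γ = (Z_L − Z_0)/(Z_L + Z_0) = (260 − j550)/(1020 − j550)
|Γ| = 608/1160 = 0.525

Γ ≈ 0.525 ∠ -36.4°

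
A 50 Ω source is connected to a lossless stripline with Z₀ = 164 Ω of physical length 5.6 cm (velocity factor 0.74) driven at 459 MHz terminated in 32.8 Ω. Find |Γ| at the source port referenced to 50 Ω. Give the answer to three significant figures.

|Γ| ≈ 0.787

λ = v/f = 0.74·c / 459 MHz = 0.484 m
βl = 2π·l/λ = 2π × 0.116 = 41.7°
tan(βl) = 0.89
Z_in = Z_0·(Z_L + jZ_0·tanβl)/(Z_0 + jZ_L·tanβl) = 57 + j136 Ω
Γ_s = (Z_in − Z_s)/(Z_in + Z_s) = (7 + j136)/(107 + j136), |Γ_s| = 0.787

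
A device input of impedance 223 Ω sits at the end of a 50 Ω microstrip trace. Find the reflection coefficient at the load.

Γ = (Z_L − Z_0)/(Z_L + Z_0) = (223 − 50)/(223 + 50) = 173/273

Γ = 0.634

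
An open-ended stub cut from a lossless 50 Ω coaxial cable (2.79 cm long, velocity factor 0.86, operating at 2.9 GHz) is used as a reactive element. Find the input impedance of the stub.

λ = v/f = 0.86·c / 2.9 GHz = 0.089 m
βl = 2π·l/λ = 2π × 0.314 = 113°
tan(βl) = -2.37
For an open-ended stub, Z_in = −jZ_0·cot(βl) = −jZ_0/tan(βl)

Z_in ≈ +j21.1 Ω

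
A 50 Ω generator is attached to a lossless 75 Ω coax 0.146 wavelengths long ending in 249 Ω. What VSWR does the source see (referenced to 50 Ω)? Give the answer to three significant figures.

VSWR ≈ 3.29

βl = 2π × 0.146 = 52.6°
tan(βl) = 1.31
Z_in = Z_0·(Z_L + jZ_0·tanβl)/(Z_0 + jZ_L·tanβl) = 34 − j49.6 Ω
Γ_s = (Z_in − Z_s)/(Z_in + Z_s) = (-16 − j49.6)/(84 − j49.6), |Γ_s| = 0.534
VSWR = (1 + |Γ_s|)/(1 − |Γ_s|)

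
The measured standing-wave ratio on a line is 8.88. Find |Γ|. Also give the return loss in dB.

|Γ| ≈ 0.798; return loss ≈ 1.96 dB

|Γ| = (S − 1)/(S + 1) = (8.88 − 1)/(8.88 + 1) = 7.88/9.88
RL = −20·log₁₀|Γ| = −20·log₁₀(0.798)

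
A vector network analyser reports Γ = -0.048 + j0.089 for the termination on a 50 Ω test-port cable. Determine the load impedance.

Z_L ≈ 44.7 + j8.05 Ω

Z_L = Z_0·(1 + Γ)/(1 − Γ) = 50·(0.952 + j0.089)/(1.05 − j0.089)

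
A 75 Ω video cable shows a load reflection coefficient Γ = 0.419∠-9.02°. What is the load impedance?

Z_L ≈ 178 − j28.3 Ω

Z_L = Z_0·(1 + Γ)/(1 − Γ) = 75·(1.41 − j0.0657)/(0.586 + j0.0657)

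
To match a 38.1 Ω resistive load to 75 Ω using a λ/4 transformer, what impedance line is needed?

Z_qwt ≈ 53.5 Ω

Z_qwt = √(Z_0·R_L) = √(75 × 38.1) = √2858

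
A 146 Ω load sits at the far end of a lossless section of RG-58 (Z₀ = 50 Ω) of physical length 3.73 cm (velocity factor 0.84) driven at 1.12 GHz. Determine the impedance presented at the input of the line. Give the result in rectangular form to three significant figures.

λ = v/f = 0.84·c / 1.12 GHz = 0.225 m
βl = 2π·l/λ = 2π × 0.166 = 59.7°
tan(βl) = tan(59.7°) = 1.71
Z_in = Z_0·(Z_L + jZ_0·tanβl)/(Z_0 + jZ_L·tanβl)
     = 50·(146 + j85.5)/(50 + j250)

Z_in ≈ 22.1 − j24.8 Ω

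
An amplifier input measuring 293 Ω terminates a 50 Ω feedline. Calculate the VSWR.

Γ = (293 − 50)/(293 + 50) = 0.708
VSWR = (1 + 0.708)/(1 − 0.708)

VSWR ≈ 5.86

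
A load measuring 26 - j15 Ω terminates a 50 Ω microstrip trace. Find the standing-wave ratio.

VSWR ≈ 2.15

Γ = (Z_L − Z_0)/(Z_L + Z_0) = (-24 − j15)/(76 − j15)
|Γ| = 28.3/77.5 = 0.365
VSWR = (1 + |Γ|)/(1 − |Γ|) = 1.37/0.635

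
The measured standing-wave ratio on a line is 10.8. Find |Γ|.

|Γ| ≈ 0.831

|Γ| = (S − 1)/(S + 1) = (10.8 − 1)/(10.8 + 1) = 9.8/11.8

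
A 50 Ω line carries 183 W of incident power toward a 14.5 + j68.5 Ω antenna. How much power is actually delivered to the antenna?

P_delivered ≈ 59.9 W

|Γ| = |(-35.5 + j68.5)/(64.5 + j68.5)| = 0.82
|Γ|² = 0.672
P_refl = |Γ|²·P_inc = 123 W, P_del = (1 − |Γ|²)·P_inc = 59.9 W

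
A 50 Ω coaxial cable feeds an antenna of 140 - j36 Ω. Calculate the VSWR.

VSWR ≈ 3.01

Γ = (Z_L − Z_0)/(Z_L + Z_0) = (90 − j36)/(190 − j36)
|Γ| = 96.9/193 = 0.501
VSWR = (1 + |Γ|)/(1 − |Γ|) = 1.5/0.499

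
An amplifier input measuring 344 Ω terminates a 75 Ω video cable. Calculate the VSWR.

VSWR ≈ 4.59

For a purely resistive load, VSWR = R_L/Z_0 or Z_0/R_L (whichever > 1) = 344/75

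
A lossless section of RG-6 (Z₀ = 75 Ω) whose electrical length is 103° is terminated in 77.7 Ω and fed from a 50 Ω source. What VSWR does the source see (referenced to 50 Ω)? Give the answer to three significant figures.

VSWR ≈ 1.45

tan(βl) = -4.33
Z_in = Z_0·(Z_L + jZ_0·tanβl)/(Z_0 + jZ_L·tanβl) = 72.6 + j1.13 Ω
Γ_s = (Z_in − Z_s)/(Z_in + Z_s) = (22.6 + j1.13)/(123 + j1.13), |Γ_s| = 0.185
VSWR = (1 + |Γ_s|)/(1 − |Γ_s|)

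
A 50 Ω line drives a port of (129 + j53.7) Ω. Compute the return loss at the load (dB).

RL ≈ 5.83 dB

Γ = (79 + j53.7)/(179 + j53.7), |Γ| = 0.511
RL = −20·log₁₀|Γ| = −20·log₁₀(0.511)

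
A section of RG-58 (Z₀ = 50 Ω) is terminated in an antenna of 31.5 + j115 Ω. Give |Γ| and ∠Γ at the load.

Γ ≈ 0.826 ∠ 44.5°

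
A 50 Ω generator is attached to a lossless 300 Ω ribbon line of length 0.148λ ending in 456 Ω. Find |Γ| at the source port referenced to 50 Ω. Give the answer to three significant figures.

βl = 2π × 0.148 = 53.3°
tan(βl) = 1.34
Z_in = Z_0·(Z_L + jZ_0·tanβl)/(Z_0 + jZ_L·tanβl) = 248 − j102 Ω
Γ_s = (Z_in − Z_s)/(Z_in + Z_s) = (198 − j102)/(298 − j102), |Γ_s| = 0.707

|Γ| ≈ 0.707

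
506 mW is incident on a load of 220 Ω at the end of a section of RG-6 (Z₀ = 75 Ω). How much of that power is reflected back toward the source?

Γ = (220 − 75)/(220 + 75) = 0.492
|Γ|² = 0.242
P_refl = |Γ|²·P_inc = 122 mW, P_del = (1 − |Γ|²)·P_inc = 384 mW

P_reflected ≈ 122 mW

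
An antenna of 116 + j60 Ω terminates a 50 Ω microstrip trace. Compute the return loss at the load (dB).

RL ≈ 5.93 dB

Γ = (66 + j60)/(166 + j60), |Γ| = 0.505
RL = −20·log₁₀|Γ| = −20·log₁₀(0.505)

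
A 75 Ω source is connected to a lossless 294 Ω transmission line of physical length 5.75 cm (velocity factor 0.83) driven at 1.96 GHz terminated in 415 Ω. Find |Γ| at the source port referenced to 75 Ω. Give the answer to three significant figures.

λ = v/f = 0.83·c / 1.96 GHz = 0.127 m
βl = 2π·l/λ = 2π × 0.453 = 163°
tan(βl) = -0.307
Z_in = Z_0·(Z_L + jZ_0·tanβl)/(Z_0 + jZ_L·tanβl) = 382 + j75.4 Ω
Γ_s = (Z_in − Z_s)/(Z_in + Z_s) = (307 + j75.4)/(457 + j75.4), |Γ_s| = 0.683

|Γ| ≈ 0.683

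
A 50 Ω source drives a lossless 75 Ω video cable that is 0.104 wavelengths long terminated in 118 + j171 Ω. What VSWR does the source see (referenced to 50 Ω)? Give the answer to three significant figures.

VSWR ≈ 7.47

βl = 2π × 0.104 = 37.4°
tan(βl) = 0.766
Z_in = Z_0·(Z_L + jZ_0·tanβl)/(Z_0 + jZ_L·tanβl) = 93.2 − j156 Ω
Γ_s = (Z_in − Z_s)/(Z_in + Z_s) = (43.2 − j156)/(143 − j156), |Γ_s| = 0.764
VSWR = (1 + |Γ_s|)/(1 − |Γ_s|)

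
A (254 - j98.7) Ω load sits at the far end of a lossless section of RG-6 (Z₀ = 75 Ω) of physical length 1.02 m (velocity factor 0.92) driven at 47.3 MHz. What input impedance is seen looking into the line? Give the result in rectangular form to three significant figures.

λ = v/f = 0.92·c / 47.3 MHz = 5.84 m
βl = 2π·l/λ = 2π × 0.175 = 62.9°
tan(βl) = tan(62.9°) = 1.96
Z_in = Z_0·(Z_L + jZ_0·tanβl)/(Z_0 + jZ_L·tanβl)
     = 75·(254 + j48)/(268 + j497)

Z_in ≈ 21.6 − j26.7 Ω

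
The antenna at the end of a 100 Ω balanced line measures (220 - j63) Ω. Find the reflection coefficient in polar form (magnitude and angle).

Γ ≈ 0.416 ∠ -16.6°

Γ = (Z_L − Z_0)/(Z_L + Z_0) = (120 − j63)/(320 − j63)
|Γ| = 136/326 = 0.416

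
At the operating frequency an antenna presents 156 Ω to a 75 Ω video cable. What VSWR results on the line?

Γ = (156 − 75)/(156 + 75) = 0.351
VSWR = (1 + 0.351)/(1 − 0.351)

VSWR ≈ 2.08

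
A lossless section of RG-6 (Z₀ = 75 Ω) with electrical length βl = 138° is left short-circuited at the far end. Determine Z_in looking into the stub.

Z_in ≈ −j67.5 Ω

tan(βl) = -0.9
For a short-circuited stub, Z_in = jZ_0·tan(βl)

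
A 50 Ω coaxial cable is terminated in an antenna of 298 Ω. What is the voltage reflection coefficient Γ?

Γ = (Z_L − Z_0)/(Z_L + Z_0) = (298 − 50)/(298 + 50) = 248/348

Γ = 0.713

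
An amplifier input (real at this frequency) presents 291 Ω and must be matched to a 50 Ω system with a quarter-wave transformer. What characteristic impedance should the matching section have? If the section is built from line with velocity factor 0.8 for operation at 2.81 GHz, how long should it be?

Z_qwt = √(Z_0·R_L) = √(50 × 291) = √14550
λ = 0.8·c/f = 0.0854 m, so l = λ/4 = 0.0214 m

Z_qwt ≈ 121 Ω; length ≈ 2.14 cm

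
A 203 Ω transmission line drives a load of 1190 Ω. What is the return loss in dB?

Γ = (1190 − 203)/(1190 + 203) = 0.709
RL = −20·log₁₀|Γ| = −20·log₁₀(0.709)

RL ≈ 2.99 dB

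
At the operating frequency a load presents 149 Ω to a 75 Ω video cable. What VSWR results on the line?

Γ = (149 − 75)/(149 + 75) = 0.33
VSWR = (1 + 0.33)/(1 − 0.33)

VSWR ≈ 1.99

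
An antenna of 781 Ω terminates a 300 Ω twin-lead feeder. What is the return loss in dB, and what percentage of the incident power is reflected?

Γ = (781 − 300)/(781 + 300) = 0.445
RL = −20·log₁₀(0.445) = 7.03 dB
P_refl/P_inc = |Γ|² = 0.198

RL ≈ 7.03 dB; 19.8% of incident power reflected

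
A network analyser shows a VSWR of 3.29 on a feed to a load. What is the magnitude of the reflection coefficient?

|Γ| = (S − 1)/(S + 1) = (3.29 − 1)/(3.29 + 1) = 2.29/4.29

|Γ| ≈ 0.534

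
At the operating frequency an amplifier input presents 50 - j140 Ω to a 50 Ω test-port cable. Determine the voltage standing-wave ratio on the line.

Γ = (Z_L − Z_0)/(Z_L + Z_0) = (0 − j140)/(100 − j140)
|Γ| = 140/172 = 0.814
VSWR = (1 + |Γ|)/(1 − |Γ|) = 1.81/0.186

VSWR ≈ 9.74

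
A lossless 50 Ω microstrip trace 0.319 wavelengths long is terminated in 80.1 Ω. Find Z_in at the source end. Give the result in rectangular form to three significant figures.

Z_in ≈ 35 + j13 Ω

βl = 2π × 0.319 = 115°
tan(βl) = tan(115°) = -2.16
Z_in = Z_0·(Z_L + jZ_0·tanβl)/(Z_0 + jZ_L·tanβl)
     = 50·(80.1 − j108)/(50 − j173)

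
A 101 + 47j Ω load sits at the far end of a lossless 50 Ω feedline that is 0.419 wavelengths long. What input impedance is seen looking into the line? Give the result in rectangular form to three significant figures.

βl = 2π × 0.419 = 151°
tan(βl) = tan(151°) = -0.558
Z_in = Z_0·(Z_L + jZ_0·tanβl)/(Z_0 + jZ_L·tanβl)
     = 50·(101 + j19.1)/(76.2 − j56.4)

Z_in ≈ 36.8 + j39.8 Ω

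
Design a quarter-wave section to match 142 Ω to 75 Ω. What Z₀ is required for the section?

Z_qwt ≈ 103 Ω

Z_qwt = √(Z_0·R_L) = √(75 × 142) = √10650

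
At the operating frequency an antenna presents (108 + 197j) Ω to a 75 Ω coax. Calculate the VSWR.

VSWR ≈ 6.78

Γ = (Z_L − Z_0)/(Z_L + Z_0) = (33 + j197)/(183 + j197)
|Γ| = 200/269 = 0.743
VSWR = (1 + |Γ|)/(1 − |Γ|) = 1.74/0.257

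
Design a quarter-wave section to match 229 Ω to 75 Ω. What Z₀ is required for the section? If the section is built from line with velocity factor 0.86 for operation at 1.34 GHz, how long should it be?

Z_qwt = √(Z_0·R_L) = √(75 × 229) = √17180
λ = 0.86·c/f = 0.193 m, so l = λ/4 = 0.0481 m

Z_qwt ≈ 131 Ω; length ≈ 4.81 cm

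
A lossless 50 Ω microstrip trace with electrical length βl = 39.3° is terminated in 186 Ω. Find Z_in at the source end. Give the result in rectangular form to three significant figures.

tan(βl) = tan(39.3°) = 0.818
Z_in = Z_0·(Z_L + jZ_0·tanβl)/(Z_0 + jZ_L·tanβl)
     = 50·(186 + j40.9)/(50 + j152)

Z_in ≈ 30.2 − j51.2 Ω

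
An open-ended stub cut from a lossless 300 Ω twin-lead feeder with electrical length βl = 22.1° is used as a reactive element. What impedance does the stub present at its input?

tan(βl) = 0.406
For an open-ended stub, Z_in = −jZ_0·cot(βl) = −jZ_0/tan(βl)

Z_in ≈ −j739 Ω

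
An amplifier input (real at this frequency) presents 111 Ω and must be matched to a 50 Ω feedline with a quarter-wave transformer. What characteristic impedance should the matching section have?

Z_qwt = √(Z_0·R_L) = √(50 × 111) = √5550

Z_qwt ≈ 74.5 Ω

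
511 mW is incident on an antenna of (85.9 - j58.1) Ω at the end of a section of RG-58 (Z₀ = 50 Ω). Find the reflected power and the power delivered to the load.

|Γ| = |(35.9 − j58.1)/(135.9 − j58.1)| = 0.462
|Γ|² = 0.214
P_refl = |Γ|²·P_inc = 109 mW, P_del = (1 − |Γ|²)·P_inc = 402 mW

P_reflected ≈ 109 mW; P_delivered ≈ 402 mW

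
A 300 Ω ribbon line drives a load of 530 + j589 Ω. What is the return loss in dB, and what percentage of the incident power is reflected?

RL ≈ 4.13 dB; 38.6% of incident power reflected

Γ = (230 + j589)/(830 + j589), |Γ| = 0.621
RL = −20·log₁₀(0.621) = 4.13 dB
P_refl/P_inc = |Γ|² = 0.386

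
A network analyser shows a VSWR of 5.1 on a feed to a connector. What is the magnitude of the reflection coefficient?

|Γ| ≈ 0.672

|Γ| = (S − 1)/(S + 1) = (5.1 − 1)/(5.1 + 1) = 4.1/6.1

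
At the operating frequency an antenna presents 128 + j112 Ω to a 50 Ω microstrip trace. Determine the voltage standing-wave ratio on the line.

VSWR ≈ 4.7

Γ = (Z_L − Z_0)/(Z_L + Z_0) = (78 + j112)/(178 + j112)
|Γ| = 136/210 = 0.649
VSWR = (1 + |Γ|)/(1 − |Γ|) = 1.65/0.351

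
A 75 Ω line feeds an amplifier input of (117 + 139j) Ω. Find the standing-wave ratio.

Γ = (Z_L − Z_0)/(Z_L + Z_0) = (42 + j139)/(192 + j139)
|Γ| = 145/237 = 0.613
VSWR = (1 + |Γ|)/(1 − |Γ|) = 1.61/0.387

VSWR ≈ 4.16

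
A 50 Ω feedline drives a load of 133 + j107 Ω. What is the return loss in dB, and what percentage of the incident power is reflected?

Γ = (83 + j107)/(183 + j107), |Γ| = 0.639
RL = −20·log₁₀(0.639) = 3.89 dB
P_refl/P_inc = |Γ|² = 0.408

RL ≈ 3.89 dB; 40.8% of incident power reflected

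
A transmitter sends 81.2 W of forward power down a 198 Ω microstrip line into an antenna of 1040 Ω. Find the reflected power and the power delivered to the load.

P_reflected ≈ 37.6 W; P_delivered ≈ 43.6 W

Γ = (1040 − 198)/(1040 + 198) = 0.68
|Γ|² = 0.463
P_refl = |Γ|²·P_inc = 37.6 W, P_del = (1 − |Γ|²)·P_inc = 43.6 W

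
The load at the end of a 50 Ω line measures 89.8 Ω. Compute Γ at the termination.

Γ = (Z_L − Z_0)/(Z_L + Z_0) = (89.8 − 50)/(89.8 + 50) = 39.8/139.8

Γ = 0.285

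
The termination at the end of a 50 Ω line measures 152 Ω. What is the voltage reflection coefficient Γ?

Γ = 0.505

Γ = (Z_L − Z_0)/(Z_L + Z_0) = (152 − 50)/(152 + 50) = 102/202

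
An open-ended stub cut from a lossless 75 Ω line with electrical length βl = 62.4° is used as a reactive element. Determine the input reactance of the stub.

tan(βl) = 1.91
For an open-ended stub, Z_in = −jZ_0·cot(βl) = −jZ_0/tan(βl)

X_in ≈ -39.2 Ω (capacitive)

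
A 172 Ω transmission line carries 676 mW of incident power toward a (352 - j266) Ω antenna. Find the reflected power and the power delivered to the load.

|Γ| = |(180 − j266)/(524 − j266)| = 0.547
|Γ|² = 0.299
P_refl = |Γ|²·P_inc = 202 mW, P_del = (1 − |Γ|²)·P_inc = 474 mW

P_reflected ≈ 202 mW; P_delivered ≈ 474 mW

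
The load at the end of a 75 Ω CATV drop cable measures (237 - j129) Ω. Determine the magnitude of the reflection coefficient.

Γ = (Z_L − Z_0)/(Z_L + Z_0) = (162 − j129)/(312 − j129)
|Γ| = 207/338

|Γ| ≈ 0.613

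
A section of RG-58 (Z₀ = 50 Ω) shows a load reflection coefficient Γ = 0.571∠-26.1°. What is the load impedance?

Z_L ≈ 112 − j83.6 Ω

Z_L = Z_0·(1 + Γ)/(1 − Γ) = 50·(1.51 − j0.251)/(0.487 + j0.251)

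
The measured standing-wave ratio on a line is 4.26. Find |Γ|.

|Γ| ≈ 0.62

|Γ| = (S − 1)/(S + 1) = (4.26 − 1)/(4.26 + 1) = 3.26/5.26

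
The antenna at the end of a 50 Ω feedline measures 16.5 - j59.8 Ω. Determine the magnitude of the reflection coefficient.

|Γ| ≈ 0.766

Γ = (Z_L − Z_0)/(Z_L + Z_0) = (-33.5 − j59.8)/(66.5 − j59.8)
|Γ| = 68.5/89.4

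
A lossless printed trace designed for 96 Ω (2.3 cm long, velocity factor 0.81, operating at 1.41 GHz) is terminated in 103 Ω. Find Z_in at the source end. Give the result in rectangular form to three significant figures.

λ = v/f = 0.81·c / 1.41 GHz = 0.172 m
βl = 2π·l/λ = 2π × 0.133 = 48°
tan(βl) = tan(48°) = 1.11
Z_in = Z_0·(Z_L + jZ_0·tanβl)/(Z_0 + jZ_L·tanβl)
     = 96·(103 + j107)/(96 + j115)

Z_in ≈ 95.1 − j6.66 Ω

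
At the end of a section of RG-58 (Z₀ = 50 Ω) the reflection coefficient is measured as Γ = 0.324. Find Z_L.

Z_L = Z_0·(1 + Γ)/(1 − Γ) = 50·(1.32)/(0.676)

Z_L ≈ 97.9 Ω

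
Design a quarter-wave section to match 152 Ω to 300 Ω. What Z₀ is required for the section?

Z_qwt ≈ 214 Ω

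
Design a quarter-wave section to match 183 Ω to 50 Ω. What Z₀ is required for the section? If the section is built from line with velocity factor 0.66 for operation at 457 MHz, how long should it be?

Z_qwt = √(Z_0·R_L) = √(50 × 183) = √9150
λ = 0.66·c/f = 0.433 m, so l = λ/4 = 0.108 m

Z_qwt ≈ 95.7 Ω; length ≈ 10.8 cm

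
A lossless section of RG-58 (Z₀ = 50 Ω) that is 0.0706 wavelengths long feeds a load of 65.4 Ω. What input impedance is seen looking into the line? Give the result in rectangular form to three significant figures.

βl = 2π × 0.0706 = 25.4°
tan(βl) = tan(25.4°) = 0.475
Z_in = Z_0·(Z_L + jZ_0·tanβl)/(Z_0 + jZ_L·tanβl)
     = 50·(65.4 + j23.8)/(50 + j31.1)

Z_in ≈ 57.8 − j12.2 Ω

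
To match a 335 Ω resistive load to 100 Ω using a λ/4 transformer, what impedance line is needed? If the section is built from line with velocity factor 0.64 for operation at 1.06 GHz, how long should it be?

Z_qwt ≈ 183 Ω; length ≈ 4.53 cm

Z_qwt = √(Z_0·R_L) = √(100 × 335) = √33500
λ = 0.64·c/f = 0.181 m, so l = λ/4 = 0.0453 m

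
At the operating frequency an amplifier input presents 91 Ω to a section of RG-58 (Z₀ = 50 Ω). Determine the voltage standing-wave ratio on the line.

VSWR ≈ 1.82

Γ = (91 − 50)/(91 + 50) = 0.291
VSWR = (1 + 0.291)/(1 − 0.291)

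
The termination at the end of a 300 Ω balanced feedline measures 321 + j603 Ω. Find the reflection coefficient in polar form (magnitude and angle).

Γ ≈ 0.697 ∠ 43.8°

Γ = (Z_L − Z_0)/(Z_L + Z_0) = (21 + j603)/(621 + j603)
|Γ| = 603/866 = 0.697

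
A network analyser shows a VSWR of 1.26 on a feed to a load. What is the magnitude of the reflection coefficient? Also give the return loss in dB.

|Γ| ≈ 0.115; return loss ≈ 18.8 dB

|Γ| = (S − 1)/(S + 1) = (1.26 − 1)/(1.26 + 1) = 0.26/2.26
RL = −20·log₁₀|Γ| = −20·log₁₀(0.115)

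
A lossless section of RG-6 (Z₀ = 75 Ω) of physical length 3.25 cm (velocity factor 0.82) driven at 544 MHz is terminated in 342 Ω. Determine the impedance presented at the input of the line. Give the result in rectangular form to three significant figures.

Z_in ≈ 71.7 − j122 Ω

λ = v/f = 0.82·c / 544 MHz = 0.452 m
βl = 2π·l/λ = 2π × 0.0719 = 25.9°
tan(βl) = tan(25.9°) = 0.485
Z_in = Z_0·(Z_L + jZ_0·tanβl)/(Z_0 + jZ_L·tanβl)
     = 75·(342 + j36.4)/(75 + j166)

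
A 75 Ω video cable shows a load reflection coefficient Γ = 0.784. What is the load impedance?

Z_L ≈ 619 Ω

Z_L = Z_0·(1 + Γ)/(1 − Γ) = 75·(1.78)/(0.216)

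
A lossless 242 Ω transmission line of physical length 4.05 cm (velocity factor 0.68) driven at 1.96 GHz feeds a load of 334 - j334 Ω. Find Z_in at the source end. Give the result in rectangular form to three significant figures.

Z_in ≈ 418 + j345 Ω

λ = v/f = 0.68·c / 1.96 GHz = 0.104 m
βl = 2π·l/λ = 2π × 0.389 = 140°
tan(βl) = tan(140°) = -0.837
Z_in = Z_0·(Z_L + jZ_0·tanβl)/(Z_0 + jZ_L·tanβl)
     = 242·(334 − j536)/(-37.4 − j279)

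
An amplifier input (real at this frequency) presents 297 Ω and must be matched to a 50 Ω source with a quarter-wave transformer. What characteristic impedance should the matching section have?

Z_qwt ≈ 122 Ω

Z_qwt = √(Z_0·R_L) = √(50 × 297) = √14850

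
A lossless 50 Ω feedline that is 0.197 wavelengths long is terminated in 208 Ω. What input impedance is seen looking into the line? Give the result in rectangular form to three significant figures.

βl = 2π × 0.197 = 70.9°
tan(βl) = tan(70.9°) = 2.89
Z_in = Z_0·(Z_L + jZ_0·tanβl)/(Z_0 + jZ_L·tanβl)
     = 50·(208 + j145)/(50 + j601)

Z_in ≈ 13.4 − j16.2 Ω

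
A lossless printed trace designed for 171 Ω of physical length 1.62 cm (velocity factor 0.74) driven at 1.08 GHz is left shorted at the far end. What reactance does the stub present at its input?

X_in ≈ 92.4 Ω (inductive)

λ = v/f = 0.74·c / 1.08 GHz = 0.206 m
βl = 2π·l/λ = 2π × 0.0788 = 28.4°
tan(βl) = 0.54
For a shorted stub, Z_in = jZ_0·tan(βl)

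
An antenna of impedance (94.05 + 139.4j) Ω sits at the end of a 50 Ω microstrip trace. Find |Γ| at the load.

Γ = (Z_L − Z_0)/(Z_L + Z_0) = (44.05 + j139.4)/(144.1 + j139.4)
|Γ| = 146/200

|Γ| ≈ 0.729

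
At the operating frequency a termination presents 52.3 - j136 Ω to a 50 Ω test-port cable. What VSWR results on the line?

VSWR ≈ 8.96

Γ = (Z_L − Z_0)/(Z_L + Z_0) = (2.3 − j136)/(102.3 − j136)
|Γ| = 136/170 = 0.799
VSWR = (1 + |Γ|)/(1 − |Γ|) = 1.8/0.201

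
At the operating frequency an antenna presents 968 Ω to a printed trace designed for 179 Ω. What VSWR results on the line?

For a purely resistive load, VSWR = R_L/Z_0 or Z_0/R_L (whichever > 1) = 968/179

VSWR ≈ 5.41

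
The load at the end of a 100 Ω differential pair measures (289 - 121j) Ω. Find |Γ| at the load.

Γ = (Z_L − Z_0)/(Z_L + Z_0) = (189 − j121)/(389 − j121)
|Γ| = 224/407

|Γ| ≈ 0.551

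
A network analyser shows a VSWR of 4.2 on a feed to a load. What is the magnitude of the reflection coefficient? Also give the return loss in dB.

|Γ| = (S − 1)/(S + 1) = (4.2 − 1)/(4.2 + 1) = 3.2/5.2
RL = −20·log₁₀|Γ| = −20·log₁₀(0.615)

|Γ| ≈ 0.615; return loss ≈ 4.22 dB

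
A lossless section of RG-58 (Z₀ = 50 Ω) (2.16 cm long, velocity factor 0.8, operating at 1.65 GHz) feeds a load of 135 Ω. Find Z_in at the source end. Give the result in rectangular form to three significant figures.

Z_in ≈ 26.7 − j29.7 Ω

λ = v/f = 0.8·c / 1.65 GHz = 0.145 m
βl = 2π·l/λ = 2π × 0.149 = 53.5°
tan(βl) = tan(53.5°) = 1.35
Z_in = Z_0·(Z_L + jZ_0·tanβl)/(Z_0 + jZ_L·tanβl)
     = 50·(135 + j67.5)/(50 + j182)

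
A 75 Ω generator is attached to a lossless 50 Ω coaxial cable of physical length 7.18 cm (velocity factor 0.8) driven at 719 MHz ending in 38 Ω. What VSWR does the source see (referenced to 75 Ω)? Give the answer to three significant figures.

VSWR ≈ 1.22

λ = v/f = 0.8·c / 719 MHz = 0.334 m
βl = 2π·l/λ = 2π × 0.215 = 77.4°
tan(βl) = 4.49
Z_in = Z_0·(Z_L + jZ_0·tanβl)/(Z_0 + jZ_L·tanβl) = 63.6 + j7.5 Ω
Γ_s = (Z_in − Z_s)/(Z_in + Z_s) = (-11.4 + j7.5)/(139 + j7.5), |Γ_s| = 0.0984
VSWR = (1 + |Γ_s|)/(1 − |Γ_s|)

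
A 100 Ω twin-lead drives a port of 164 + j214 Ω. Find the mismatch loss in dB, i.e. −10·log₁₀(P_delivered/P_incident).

Γ = (64 + j214)/(264 + j214), |Γ| = 0.657
|Γ|² = 0.432, so P_del/P_inc = 1 − |Γ|² = 0.568
ML = −10·log₁₀(1 − |Γ|²)

mismatch loss ≈ 2.46 dB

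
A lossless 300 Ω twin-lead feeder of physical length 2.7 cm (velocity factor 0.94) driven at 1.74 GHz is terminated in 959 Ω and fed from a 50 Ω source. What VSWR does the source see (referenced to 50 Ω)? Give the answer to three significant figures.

VSWR ≈ 6.47

λ = v/f = 0.94·c / 1.74 GHz = 0.162 m
βl = 2π·l/λ = 2π × 0.167 = 60°
tan(βl) = 1.73
Z_in = Z_0·(Z_L + jZ_0·tanβl)/(Z_0 + jZ_L·tanβl) = 121 − j151 Ω
Γ_s = (Z_in − Z_s)/(Z_in + Z_s) = (71.2 − j151)/(171 − j151), |Γ_s| = 0.732
VSWR = (1 + |Γ_s|)/(1 − |Γ_s|)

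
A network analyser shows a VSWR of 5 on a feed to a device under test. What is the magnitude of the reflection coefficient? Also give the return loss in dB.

|Γ| ≈ 0.667; return loss ≈ 3.52 dB

|Γ| = (S − 1)/(S + 1) = (5 − 1)/(5 + 1) = 4/6
RL = −20·log₁₀|Γ| = −20·log₁₀(0.667)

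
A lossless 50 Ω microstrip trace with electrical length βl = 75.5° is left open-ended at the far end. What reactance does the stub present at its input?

X_in ≈ -12.9 Ω (capacitive)

tan(βl) = 3.87
For an open-ended stub, Z_in = −jZ_0·cot(βl) = −jZ_0/tan(βl)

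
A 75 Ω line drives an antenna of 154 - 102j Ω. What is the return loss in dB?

RL ≈ 5.77 dB

Γ = (79 − j102)/(229 − j102), |Γ| = 0.515
RL = −20·log₁₀|Γ| = −20·log₁₀(0.515)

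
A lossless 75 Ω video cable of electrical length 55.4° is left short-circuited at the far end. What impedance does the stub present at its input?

tan(βl) = 1.45
For a short-circuited stub, Z_in = jZ_0·tan(βl)

Z_in ≈ +j109 Ω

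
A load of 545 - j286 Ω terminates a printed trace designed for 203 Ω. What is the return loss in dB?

RL ≈ 5.09 dB

Γ = (342 − j286)/(748 − j286), |Γ| = 0.557
RL = −20·log₁₀|Γ| = −20·log₁₀(0.557)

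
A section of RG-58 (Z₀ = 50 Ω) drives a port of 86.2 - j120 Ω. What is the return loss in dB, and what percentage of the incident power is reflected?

Γ = (36.2 − j120)/(136.2 − j120), |Γ| = 0.69
RL = −20·log₁₀(0.69) = 3.22 dB
P_refl/P_inc = |Γ|² = 0.477

RL ≈ 3.22 dB; 47.7% of incident power reflected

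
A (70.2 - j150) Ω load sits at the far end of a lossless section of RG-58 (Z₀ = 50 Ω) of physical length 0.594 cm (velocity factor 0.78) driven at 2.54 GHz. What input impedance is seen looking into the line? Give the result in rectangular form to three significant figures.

Z_in ≈ 14.9 − j60.1 Ω

λ = v/f = 0.78·c / 2.54 GHz = 0.0921 m
βl = 2π·l/λ = 2π × 0.0645 = 23.2°
tan(βl) = tan(23.2°) = 0.429
Z_in = Z_0·(Z_L + jZ_0·tanβl)/(Z_0 + jZ_L·tanβl)
     = 50·(70.2 − j129)/(114 + j30.1)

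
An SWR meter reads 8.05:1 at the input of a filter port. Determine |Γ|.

|Γ| ≈ 0.779

|Γ| = (S − 1)/(S + 1) = (8.05 − 1)/(8.05 + 1) = 7.05/9.05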